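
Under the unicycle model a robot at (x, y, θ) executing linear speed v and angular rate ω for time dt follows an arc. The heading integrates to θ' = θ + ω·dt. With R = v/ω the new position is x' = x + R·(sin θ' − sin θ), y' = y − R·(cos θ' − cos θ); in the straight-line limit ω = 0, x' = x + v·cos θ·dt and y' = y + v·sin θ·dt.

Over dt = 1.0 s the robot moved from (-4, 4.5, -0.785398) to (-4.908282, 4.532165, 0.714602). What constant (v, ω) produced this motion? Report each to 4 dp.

Δθ = 0.714602 − -0.785398 = 1.500000
ω = Δθ/dt = 1.500000/1.0 = 1.5000
R = Δx/(sin θ' − sin θ) = -0.6667
v = R·ω = -0.6667·1.5000 = -1.0000

v = -1.0000, ω = 1.5000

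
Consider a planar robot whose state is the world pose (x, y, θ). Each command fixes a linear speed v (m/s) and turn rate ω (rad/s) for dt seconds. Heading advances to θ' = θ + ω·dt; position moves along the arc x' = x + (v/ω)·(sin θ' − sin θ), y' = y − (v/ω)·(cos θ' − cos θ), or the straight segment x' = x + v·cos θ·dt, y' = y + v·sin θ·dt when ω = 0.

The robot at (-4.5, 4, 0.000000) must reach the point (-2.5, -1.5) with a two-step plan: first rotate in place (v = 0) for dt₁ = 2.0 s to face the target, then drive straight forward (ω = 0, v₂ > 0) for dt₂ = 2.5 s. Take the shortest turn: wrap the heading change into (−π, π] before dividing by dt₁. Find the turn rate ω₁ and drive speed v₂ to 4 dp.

heading to target = atan2(-1.5−4, -2.5−-4.5) = -1.2220
Δθ = wrap(-1.2220 − 0.0000) = -1.2220; ω₁ = Δθ/dt₁ = -0.6110
distance = √((-2.5−-4.5)² + (-1.5−4)²) = 5.8523; v₂ = distance/dt₂ = 2.3409

ω₁ = -0.6110, v₂ = 2.3409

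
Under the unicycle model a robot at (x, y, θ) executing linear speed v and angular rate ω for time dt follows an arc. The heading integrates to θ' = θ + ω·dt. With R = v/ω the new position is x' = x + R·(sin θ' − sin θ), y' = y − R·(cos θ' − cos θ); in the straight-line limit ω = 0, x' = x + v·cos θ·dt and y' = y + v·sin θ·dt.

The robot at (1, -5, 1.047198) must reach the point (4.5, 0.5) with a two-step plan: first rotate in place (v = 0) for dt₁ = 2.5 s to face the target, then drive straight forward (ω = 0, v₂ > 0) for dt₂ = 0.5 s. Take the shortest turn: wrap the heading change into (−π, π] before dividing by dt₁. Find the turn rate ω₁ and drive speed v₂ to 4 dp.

heading to target = atan2(0.5−-5, 4.5−1) = 1.0041
Δθ = wrap(1.0041 − 1.0472) = -0.0431; ω₁ = Δθ/dt₁ = -0.0173
distance = √((4.5−1)² + (0.5−-5)²) = 6.5192; v₂ = distance/dt₂ = 13.0384

ω₁ = -0.0173, v₂ = 13.0384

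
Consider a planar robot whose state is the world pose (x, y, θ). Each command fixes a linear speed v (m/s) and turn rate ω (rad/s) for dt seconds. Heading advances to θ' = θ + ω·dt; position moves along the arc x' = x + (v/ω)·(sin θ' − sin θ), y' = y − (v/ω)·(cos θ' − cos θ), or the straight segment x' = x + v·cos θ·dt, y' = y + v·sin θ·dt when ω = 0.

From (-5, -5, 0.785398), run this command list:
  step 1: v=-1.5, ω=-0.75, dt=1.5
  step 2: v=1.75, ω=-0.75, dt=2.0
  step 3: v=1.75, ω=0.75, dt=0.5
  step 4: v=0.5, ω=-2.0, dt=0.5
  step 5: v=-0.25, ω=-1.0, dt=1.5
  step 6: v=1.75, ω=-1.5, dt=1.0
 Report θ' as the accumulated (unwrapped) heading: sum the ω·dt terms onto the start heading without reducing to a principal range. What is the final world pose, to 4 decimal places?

step 1: θ'=-0.3396 (R=2.0000) → pose (-7.0804, -5.4716, -0.3396)
step 2: θ'=-1.8396 (R=-2.3333) → pose (-5.6082, -8.2913, -1.8396)
step 3: θ'=-1.4646 (R=2.3333) → pose (-5.6788, -9.1583, -1.4646)
step 4: θ'=-2.4646 (R=-0.2500) → pose (-5.7708, -9.3797, -2.4646)
step 5: θ'=-3.9646 (R=0.2500) → pose (-5.4309, -9.4046, -3.9646)
step 6: θ'=-5.4646 (R=-1.1667) → pose (-5.4274, -7.8141, -5.4646)

(-5.4274, -7.8141, -5.4646)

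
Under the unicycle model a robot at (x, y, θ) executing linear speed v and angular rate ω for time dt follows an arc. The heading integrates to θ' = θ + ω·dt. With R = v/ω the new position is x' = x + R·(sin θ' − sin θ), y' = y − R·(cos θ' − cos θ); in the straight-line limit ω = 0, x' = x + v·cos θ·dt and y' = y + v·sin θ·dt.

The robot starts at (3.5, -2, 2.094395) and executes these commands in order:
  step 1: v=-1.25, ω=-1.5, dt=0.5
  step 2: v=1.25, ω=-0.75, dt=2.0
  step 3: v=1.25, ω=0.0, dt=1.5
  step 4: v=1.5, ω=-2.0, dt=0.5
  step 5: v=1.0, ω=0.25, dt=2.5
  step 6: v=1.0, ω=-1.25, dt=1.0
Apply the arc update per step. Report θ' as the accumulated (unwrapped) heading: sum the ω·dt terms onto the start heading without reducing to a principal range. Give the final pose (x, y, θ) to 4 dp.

(9.9088, -4.7535, -1.7806)

step 1: θ'=1.3444 (R=0.8333) → pose (3.5904, -2.6037, 1.3444)
step 2: θ'=-0.1556 (R=-1.6667) → pose (5.4728, -1.3313, -0.1556)
step 3: θ'=-0.1556 (straight) → pose (7.3252, -1.6219, -0.1556)
step 4: θ'=-1.1556 (R=-0.7500) → pose (7.8952, -2.0603, -1.1556)
step 5: θ'=-0.5306 (R=4.0000) → pose (9.5311, -3.8969, -0.5306)
step 6: θ'=-1.7806 (R=-0.8000) → pose (9.9088, -4.7535, -1.7806)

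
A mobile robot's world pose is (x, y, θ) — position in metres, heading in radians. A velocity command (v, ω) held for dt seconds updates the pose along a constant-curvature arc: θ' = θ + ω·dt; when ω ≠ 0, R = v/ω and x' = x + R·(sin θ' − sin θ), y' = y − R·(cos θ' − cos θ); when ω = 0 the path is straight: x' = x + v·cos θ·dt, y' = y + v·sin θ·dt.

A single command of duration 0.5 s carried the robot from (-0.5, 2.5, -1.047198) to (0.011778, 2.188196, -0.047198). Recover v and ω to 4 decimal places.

Δθ = -0.047198 − -1.047198 = 1.000000
ω = Δθ/dt = 1.000000/0.5 = 2.0000
R = Δx/(sin θ' − sin θ) = 0.6250
v = R·ω = 0.6250·2.0000 = 1.2500

v = 1.2500, ω = 2.0000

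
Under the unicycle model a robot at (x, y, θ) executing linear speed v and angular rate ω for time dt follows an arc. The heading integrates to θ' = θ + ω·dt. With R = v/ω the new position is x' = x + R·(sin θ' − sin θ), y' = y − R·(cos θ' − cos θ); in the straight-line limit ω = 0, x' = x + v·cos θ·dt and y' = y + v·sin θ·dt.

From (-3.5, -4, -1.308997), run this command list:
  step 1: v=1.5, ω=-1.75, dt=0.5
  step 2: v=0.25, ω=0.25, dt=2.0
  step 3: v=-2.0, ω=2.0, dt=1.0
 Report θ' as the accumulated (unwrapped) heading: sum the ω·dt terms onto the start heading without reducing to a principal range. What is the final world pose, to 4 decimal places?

(-5.1071, -4.1142, 0.3160)

step 1: θ'=-2.1840 (R=-0.8571) → pose (-3.6270, -4.7151, -2.1840)
step 2: θ'=-1.6840 (R=1.0000) → pose (-3.8027, -5.1776, -1.6840)
step 3: θ'=0.3160 (R=-1.0000) → pose (-5.1071, -4.1142, 0.3160)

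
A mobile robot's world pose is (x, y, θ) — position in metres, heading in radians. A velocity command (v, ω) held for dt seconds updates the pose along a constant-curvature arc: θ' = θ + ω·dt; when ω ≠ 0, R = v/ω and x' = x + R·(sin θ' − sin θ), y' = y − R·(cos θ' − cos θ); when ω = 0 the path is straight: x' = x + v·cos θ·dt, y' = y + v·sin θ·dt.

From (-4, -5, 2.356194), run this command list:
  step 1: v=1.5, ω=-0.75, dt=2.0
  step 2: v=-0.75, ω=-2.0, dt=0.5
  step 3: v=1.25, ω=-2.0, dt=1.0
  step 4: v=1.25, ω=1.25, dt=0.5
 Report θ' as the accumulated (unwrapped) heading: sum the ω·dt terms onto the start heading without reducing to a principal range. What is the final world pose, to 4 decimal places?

(-4.1563, -3.9521, -1.5188)

step 1: θ'=0.8562 (R=-2.0000) → pose (-4.0965, -2.2752, 0.8562)
step 2: θ'=-0.1438 (R=0.3750) → pose (-4.4335, -2.4005, -0.1438)
step 3: θ'=-2.1438 (R=-0.6250) → pose (-3.9979, -3.3579, -2.1438)
step 4: θ'=-1.5188 (R=1.0000) → pose (-4.1563, -3.9521, -1.5188)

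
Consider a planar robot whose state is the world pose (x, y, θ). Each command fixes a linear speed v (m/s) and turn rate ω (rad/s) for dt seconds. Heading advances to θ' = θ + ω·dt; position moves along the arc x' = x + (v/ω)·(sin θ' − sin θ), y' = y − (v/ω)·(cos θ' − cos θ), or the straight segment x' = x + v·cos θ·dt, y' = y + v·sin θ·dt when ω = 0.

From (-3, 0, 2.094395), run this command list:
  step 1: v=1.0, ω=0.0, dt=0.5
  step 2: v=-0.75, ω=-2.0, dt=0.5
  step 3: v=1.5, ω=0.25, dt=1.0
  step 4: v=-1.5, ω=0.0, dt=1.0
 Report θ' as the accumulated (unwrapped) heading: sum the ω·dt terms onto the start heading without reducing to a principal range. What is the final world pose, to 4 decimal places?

(-3.0632, 0.0165, 1.3444)

step 1: θ'=2.0944 (straight) → pose (-3.2500, 0.4330, 2.0944)
step 2: θ'=1.0944 (R=0.3750) → pose (-3.2415, 0.0735, 1.0944)
step 3: θ'=1.3444 (R=6.0000) → pose (-2.7265, 1.4782, 1.3444)
step 4: θ'=1.3444 (straight) → pose (-3.0632, 0.0165, 1.3444)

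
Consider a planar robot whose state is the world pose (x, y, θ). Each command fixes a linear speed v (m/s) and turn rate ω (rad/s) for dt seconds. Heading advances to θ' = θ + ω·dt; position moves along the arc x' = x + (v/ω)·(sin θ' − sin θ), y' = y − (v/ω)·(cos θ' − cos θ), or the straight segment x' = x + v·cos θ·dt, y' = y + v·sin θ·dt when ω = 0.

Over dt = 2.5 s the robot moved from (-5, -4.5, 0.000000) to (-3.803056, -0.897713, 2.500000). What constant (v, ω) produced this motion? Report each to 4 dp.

Δθ = 2.500000 − 0.000000 = 2.500000
ω = Δθ/dt = 2.500000/2.5 = 1.0000
R = −Δy/(cos θ' − cos θ) = 2.0000
v = R·ω = 2.0000·1.0000 = 2.0000

v = 2.0000, ω = 1.0000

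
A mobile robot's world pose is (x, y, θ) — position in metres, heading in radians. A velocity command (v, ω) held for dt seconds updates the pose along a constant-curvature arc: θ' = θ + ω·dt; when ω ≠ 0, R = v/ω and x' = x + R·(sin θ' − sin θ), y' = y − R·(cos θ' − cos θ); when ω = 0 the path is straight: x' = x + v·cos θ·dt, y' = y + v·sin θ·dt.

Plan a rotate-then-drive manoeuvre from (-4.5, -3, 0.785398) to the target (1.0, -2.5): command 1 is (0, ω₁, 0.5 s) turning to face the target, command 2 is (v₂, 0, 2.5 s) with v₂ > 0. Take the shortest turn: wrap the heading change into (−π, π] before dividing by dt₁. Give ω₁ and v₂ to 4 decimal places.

heading to target = atan2(-2.5−-3, 1−-4.5) = 0.0907
Δθ = wrap(0.0907 − 0.7854) = -0.6947; ω₁ = Δθ/dt₁ = -1.3895
distance = √((1−-4.5)² + (-2.5−-3)²) = 5.5227; v₂ = distance/dt₂ = 2.2091

ω₁ = -1.3895, v₂ = 2.2091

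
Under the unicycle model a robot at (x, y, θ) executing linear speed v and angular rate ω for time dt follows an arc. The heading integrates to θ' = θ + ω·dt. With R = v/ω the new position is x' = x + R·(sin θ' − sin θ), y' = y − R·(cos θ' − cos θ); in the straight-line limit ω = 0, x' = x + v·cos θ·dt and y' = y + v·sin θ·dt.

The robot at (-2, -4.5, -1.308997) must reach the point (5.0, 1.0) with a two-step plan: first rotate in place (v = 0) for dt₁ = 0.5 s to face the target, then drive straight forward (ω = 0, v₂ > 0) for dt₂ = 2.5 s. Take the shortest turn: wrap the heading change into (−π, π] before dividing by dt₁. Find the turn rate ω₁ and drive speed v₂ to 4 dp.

ω₁ = 3.9499, v₂ = 3.5609

heading to target = atan2(1−-4.5, 5−-2) = 0.6660
Δθ = wrap(0.6660 − -1.3090) = 1.9750; ω₁ = Δθ/dt₁ = 3.9499
distance = √((5−-2)² + (1−-4.5)²) = 8.9022; v₂ = distance/dt₂ = 3.5609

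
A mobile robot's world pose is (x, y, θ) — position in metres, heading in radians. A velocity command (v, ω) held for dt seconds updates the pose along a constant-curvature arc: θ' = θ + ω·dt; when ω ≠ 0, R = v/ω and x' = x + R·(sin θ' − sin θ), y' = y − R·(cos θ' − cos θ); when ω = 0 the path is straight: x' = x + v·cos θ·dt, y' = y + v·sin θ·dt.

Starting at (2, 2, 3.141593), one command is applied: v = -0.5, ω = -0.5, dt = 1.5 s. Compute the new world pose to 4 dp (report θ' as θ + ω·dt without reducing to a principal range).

(2.6816, 1.7317, 2.3916)

θ' = 3.1416 + -0.5·1.5 = 2.3916
R = v/ω = -0.5/-0.5 = 1.0000
x' = 2 + 1.0000·(sin 2.3916 − sin 3.1416) = 2.6816
y' = 2 − 1.0000·(cos 2.3916 − cos 3.1416) = 1.7317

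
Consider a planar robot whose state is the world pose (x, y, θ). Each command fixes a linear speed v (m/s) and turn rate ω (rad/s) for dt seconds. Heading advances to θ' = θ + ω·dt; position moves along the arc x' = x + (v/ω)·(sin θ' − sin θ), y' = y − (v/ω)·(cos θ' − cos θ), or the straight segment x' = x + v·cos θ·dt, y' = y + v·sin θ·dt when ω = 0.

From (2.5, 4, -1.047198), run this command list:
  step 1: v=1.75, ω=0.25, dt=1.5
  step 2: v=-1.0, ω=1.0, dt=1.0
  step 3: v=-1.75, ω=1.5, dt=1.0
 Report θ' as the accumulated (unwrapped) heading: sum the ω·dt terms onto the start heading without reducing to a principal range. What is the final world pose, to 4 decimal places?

step 1: θ'=-0.6722 (R=7.0000) → pose (4.2032, 2.0228, -0.6722)
step 2: θ'=0.3278 (R=-1.0000) → pose (3.2586, 2.1871, 0.3278)
step 3: θ'=1.8278 (R=-1.1667) → pose (2.5058, 0.7860, 1.8278)

(2.5058, 0.7860, 1.8278)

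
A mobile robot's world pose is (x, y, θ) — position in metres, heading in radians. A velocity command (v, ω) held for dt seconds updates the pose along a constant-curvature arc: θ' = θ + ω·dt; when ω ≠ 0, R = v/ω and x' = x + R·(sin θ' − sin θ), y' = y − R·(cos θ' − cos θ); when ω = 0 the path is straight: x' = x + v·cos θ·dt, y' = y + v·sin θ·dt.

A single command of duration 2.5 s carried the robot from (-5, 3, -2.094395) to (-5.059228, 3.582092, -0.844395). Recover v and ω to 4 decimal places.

v = -0.2500, ω = 0.5000

Δθ = -0.844395 − -2.094395 = 1.250000
ω = Δθ/dt = 1.250000/2.5 = 0.5000
R = −Δy/(cos θ' − cos θ) = -0.5000
v = R·ω = -0.5000·0.5000 = -0.2500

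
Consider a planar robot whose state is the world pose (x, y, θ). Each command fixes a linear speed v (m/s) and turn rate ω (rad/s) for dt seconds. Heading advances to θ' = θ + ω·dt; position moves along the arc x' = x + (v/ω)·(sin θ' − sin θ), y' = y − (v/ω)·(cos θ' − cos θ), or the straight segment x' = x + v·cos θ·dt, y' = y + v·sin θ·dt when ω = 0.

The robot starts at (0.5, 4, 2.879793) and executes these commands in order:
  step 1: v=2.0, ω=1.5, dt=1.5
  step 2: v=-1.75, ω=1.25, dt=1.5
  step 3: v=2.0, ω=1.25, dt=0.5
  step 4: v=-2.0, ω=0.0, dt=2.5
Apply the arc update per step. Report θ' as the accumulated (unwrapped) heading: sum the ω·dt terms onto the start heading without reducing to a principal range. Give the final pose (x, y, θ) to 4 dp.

(-3.8771, -1.3743, 7.6298)

step 1: θ'=5.1298 (R=1.3333) → pose (-1.0640, 2.1716, 5.1298)
step 2: θ'=7.0048 (R=-1.4000) → pose (-3.2686, 2.6551, 7.0048)
step 3: θ'=7.6298 (R=1.6000) → pose (-2.7656, 3.5006, 7.6298)
step 4: θ'=7.6298 (straight) → pose (-3.8771, -1.3743, 7.6298)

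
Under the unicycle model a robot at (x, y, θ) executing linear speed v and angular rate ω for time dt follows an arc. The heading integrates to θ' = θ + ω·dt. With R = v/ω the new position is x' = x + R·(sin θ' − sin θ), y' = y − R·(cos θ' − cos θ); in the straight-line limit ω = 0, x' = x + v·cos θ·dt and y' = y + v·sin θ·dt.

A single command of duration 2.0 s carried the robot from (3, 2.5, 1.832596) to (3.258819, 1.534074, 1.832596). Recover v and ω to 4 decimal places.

Δθ = 1.832596 − 1.832596 = 0.000000
ω = Δθ/dt = 0.000000/2.0 = 0.0000
ω = 0 → v = (Δx·cos θ + Δy·sin θ)/dt = -0.5000

v = -0.5000, ω = 0.0000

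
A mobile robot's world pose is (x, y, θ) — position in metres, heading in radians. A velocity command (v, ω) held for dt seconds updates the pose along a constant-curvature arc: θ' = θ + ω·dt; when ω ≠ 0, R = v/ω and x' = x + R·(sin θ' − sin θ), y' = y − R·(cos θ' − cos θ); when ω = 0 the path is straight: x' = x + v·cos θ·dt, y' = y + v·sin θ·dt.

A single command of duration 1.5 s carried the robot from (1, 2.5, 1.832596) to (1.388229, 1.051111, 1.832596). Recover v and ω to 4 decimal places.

Δθ = 1.832596 − 1.832596 = 0.000000
ω = Δθ/dt = 0.000000/1.5 = 0.0000
ω = 0 → v = (Δx·cos θ + Δy·sin θ)/dt = -1.0000

v = -1.0000, ω = 0.0000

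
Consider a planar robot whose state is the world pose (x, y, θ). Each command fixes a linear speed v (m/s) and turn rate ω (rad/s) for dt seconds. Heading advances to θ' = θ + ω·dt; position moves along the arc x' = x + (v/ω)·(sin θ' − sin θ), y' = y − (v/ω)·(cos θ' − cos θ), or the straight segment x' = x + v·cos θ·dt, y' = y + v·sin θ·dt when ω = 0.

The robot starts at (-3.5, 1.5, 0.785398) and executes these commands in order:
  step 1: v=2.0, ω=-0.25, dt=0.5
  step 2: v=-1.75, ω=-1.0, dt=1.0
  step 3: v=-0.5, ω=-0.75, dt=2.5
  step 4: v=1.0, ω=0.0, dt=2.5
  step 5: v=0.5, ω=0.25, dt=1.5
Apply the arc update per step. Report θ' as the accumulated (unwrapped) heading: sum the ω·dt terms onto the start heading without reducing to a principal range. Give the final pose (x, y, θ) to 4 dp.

(-6.5473, 0.2530, -1.8396)

step 1: θ'=0.6604 (R=-8.0000) → pose (-2.7506, 2.1611, 0.6604)
step 2: θ'=-0.3396 (R=1.7500) → pose (-4.4070, 1.8931, -0.3396)
step 3: θ'=-2.2146 (R=0.6667) → pose (-4.7182, 2.9219, -2.2146)
step 4: θ'=-2.2146 (straight) → pose (-6.2188, 0.9223, -2.2146)
step 5: θ'=-1.8396 (R=2.0000) → pose (-6.5473, 0.2530, -1.8396)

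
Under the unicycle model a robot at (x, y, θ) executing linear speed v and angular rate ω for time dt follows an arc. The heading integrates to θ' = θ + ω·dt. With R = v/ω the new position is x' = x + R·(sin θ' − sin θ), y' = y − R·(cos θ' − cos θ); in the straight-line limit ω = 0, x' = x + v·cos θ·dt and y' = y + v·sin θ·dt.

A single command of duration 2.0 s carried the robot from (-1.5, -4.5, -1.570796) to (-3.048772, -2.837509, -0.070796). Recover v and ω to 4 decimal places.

Δθ = -0.070796 − -1.570796 = 1.500000
ω = Δθ/dt = 1.500000/2.0 = 0.7500
R = −Δy/(cos θ' − cos θ) = -1.6667
v = R·ω = -1.6667·0.7500 = -1.2500

v = -1.2500, ω = 0.7500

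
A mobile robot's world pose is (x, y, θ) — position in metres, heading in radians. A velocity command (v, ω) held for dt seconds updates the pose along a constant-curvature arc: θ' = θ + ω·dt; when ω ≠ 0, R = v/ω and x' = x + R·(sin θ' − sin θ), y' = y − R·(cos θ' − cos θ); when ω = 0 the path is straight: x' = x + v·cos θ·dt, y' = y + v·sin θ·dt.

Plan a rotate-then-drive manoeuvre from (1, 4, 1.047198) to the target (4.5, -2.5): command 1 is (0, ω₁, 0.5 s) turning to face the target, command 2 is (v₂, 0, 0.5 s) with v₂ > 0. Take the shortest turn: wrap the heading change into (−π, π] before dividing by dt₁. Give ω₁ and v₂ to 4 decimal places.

heading to target = atan2(-2.5−4, 4.5−1) = -1.0769
Δθ = wrap(-1.0769 − 1.0472) = -2.1241; ω₁ = Δθ/dt₁ = -4.2481
distance = √((4.5−1)² + (-2.5−4)²) = 7.3824; v₂ = distance/dt₂ = 14.7648

ω₁ = -4.2481, v₂ = 14.7648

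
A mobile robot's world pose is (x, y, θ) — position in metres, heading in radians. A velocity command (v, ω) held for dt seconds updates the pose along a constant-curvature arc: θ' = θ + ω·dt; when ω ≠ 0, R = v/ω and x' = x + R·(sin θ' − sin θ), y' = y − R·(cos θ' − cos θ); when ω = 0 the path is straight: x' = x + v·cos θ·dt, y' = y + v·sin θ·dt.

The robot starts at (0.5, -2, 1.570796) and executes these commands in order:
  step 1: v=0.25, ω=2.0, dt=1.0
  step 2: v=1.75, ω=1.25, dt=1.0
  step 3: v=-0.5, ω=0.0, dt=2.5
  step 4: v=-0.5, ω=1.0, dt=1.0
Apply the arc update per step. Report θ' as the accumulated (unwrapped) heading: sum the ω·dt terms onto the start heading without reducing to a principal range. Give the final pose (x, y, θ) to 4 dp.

step 1: θ'=3.5708 (R=0.1250) → pose (0.3230, -1.8863, 3.5708)
step 2: θ'=4.8208 (R=1.4000) → pose (-0.4862, -3.3108, 4.8208)
step 3: θ'=4.8208 (straight) → pose (-0.6214, -2.0682, 4.8208)
step 4: θ'=5.8208 (R=-0.5000) → pose (-0.8955, -1.6748, 5.8208)

(-0.8955, -1.6748, 5.8208)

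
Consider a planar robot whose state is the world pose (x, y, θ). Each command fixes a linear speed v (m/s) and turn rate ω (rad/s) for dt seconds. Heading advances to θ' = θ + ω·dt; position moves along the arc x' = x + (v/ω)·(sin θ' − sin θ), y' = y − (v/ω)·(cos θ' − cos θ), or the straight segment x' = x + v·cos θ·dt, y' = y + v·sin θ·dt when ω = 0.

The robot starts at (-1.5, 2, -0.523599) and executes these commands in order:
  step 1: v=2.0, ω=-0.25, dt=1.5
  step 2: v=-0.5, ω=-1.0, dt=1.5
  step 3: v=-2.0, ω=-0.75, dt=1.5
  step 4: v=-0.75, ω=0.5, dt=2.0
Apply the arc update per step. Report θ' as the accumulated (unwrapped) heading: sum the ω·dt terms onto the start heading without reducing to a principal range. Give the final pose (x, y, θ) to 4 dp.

step 1: θ'=-0.8986 (R=-8.0000) → pose (0.7596, 0.0535, -0.8986)
step 2: θ'=-2.3986 (R=0.5000) → pose (0.8126, 0.7330, -2.3986)
step 3: θ'=-3.5236 (R=2.6667) → pose (3.6107, 1.2436, -3.5236)
step 4: θ'=-2.5236 (R=-1.5000) → pose (5.0390, 1.4129, -2.5236)

(5.0390, 1.4129, -2.5236)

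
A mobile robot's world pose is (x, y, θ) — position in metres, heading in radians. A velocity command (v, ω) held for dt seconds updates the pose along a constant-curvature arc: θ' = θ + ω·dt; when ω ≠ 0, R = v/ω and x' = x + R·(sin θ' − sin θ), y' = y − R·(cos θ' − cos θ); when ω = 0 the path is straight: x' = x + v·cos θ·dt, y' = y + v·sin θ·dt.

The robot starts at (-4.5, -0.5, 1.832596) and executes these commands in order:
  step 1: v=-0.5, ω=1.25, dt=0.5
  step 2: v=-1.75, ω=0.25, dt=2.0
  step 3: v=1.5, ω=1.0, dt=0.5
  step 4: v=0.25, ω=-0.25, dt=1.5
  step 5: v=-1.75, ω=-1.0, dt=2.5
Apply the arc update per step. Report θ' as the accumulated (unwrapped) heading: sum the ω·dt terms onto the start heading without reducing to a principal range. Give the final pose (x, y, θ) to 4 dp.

(-1.4745, -5.4680, 0.5826)

step 1: θ'=2.4576 (R=-0.4000) → pose (-4.3664, -0.7065, 2.4576)
step 2: θ'=2.9576 (R=-7.0000) → pose (-1.2238, -2.1630, 2.9576)
step 3: θ'=3.4576 (R=1.5000) → pose (-1.9644, -2.2119, 3.4576)
step 4: θ'=3.0826 (R=-1.0000) → pose (-2.3342, -2.2597, 3.0826)
step 5: θ'=0.5826 (R=1.7500) → pose (-1.4745, -5.4680, 0.5826)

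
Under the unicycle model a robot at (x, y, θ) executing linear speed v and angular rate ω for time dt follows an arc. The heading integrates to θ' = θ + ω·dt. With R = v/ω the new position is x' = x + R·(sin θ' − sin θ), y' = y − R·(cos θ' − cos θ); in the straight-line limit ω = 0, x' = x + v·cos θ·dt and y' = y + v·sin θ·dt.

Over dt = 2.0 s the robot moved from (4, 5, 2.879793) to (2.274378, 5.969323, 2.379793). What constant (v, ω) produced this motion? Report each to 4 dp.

v = 1.0000, ω = -0.2500

Δθ = 2.379793 − 2.879793 = -0.500000
ω = Δθ/dt = -0.500000/2.0 = -0.2500
R = Δx/(sin θ' − sin θ) = -4.0000
v = R·ω = -4.0000·-0.2500 = 1.0000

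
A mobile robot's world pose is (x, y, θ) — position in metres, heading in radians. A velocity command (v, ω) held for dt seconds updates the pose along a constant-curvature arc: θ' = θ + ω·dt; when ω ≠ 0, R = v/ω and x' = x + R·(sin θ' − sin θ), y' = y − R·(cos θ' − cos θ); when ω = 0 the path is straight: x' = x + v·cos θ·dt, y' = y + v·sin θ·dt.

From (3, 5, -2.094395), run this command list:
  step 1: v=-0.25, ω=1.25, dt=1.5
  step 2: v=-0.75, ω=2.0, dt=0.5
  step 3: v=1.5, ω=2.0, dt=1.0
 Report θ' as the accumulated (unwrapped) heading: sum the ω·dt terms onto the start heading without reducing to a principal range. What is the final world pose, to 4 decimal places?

step 1: θ'=-0.2194 (R=-0.2000) → pose (2.8703, 5.2952, -0.2194)
step 2: θ'=0.7806 (R=-0.3750) → pose (2.5248, 5.1956, 0.7806)
step 3: θ'=2.7806 (R=0.7500) → pose (2.2619, 6.4302, 2.7806)

(2.2619, 6.4302, 2.7806)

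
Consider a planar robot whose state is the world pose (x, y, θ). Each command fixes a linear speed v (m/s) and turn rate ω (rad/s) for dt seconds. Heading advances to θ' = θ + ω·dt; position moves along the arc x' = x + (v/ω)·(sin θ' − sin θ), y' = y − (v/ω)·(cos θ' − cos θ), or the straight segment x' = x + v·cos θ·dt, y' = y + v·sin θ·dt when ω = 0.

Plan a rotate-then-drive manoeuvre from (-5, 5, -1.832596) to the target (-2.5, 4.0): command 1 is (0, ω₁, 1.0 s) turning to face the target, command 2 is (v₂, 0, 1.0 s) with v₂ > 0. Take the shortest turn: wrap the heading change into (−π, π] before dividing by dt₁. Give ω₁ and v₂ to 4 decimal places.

ω₁ = 1.4521, v₂ = 2.6926

heading to target = atan2(4−5, -2.5−-5) = -0.3805
Δθ = wrap(-0.3805 − -1.8326) = 1.4521; ω₁ = Δθ/dt₁ = 1.4521
distance = √((-2.5−-5)² + (4−5)²) = 2.6926; v₂ = distance/dt₂ = 2.6926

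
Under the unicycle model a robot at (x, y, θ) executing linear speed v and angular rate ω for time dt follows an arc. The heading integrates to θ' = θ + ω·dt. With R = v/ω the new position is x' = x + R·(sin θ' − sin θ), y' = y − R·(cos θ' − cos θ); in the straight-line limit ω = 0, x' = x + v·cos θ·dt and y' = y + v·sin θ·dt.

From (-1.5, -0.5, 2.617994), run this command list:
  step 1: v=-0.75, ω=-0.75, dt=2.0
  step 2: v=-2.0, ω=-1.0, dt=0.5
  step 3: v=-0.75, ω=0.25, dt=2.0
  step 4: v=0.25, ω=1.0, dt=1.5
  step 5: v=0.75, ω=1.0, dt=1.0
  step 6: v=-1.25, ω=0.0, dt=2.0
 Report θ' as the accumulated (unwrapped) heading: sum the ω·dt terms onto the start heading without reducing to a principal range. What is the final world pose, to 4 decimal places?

step 1: θ'=1.1180 (R=1.0000) → pose (-1.1008, -1.8035, 1.1180)
step 2: θ'=0.6180 (R=2.0000) → pose (-1.7404, -2.5586, 0.6180)
step 3: θ'=1.1180 (R=-3.0000) → pose (-2.6999, -3.6913, 1.1180)
step 4: θ'=2.6180 (R=0.2500) → pose (-2.7997, -3.3654, 2.6180)
step 5: θ'=3.6180 (R=0.7500) → pose (-3.5186, -3.3484, 3.6180)
step 6: θ'=3.6180 (straight) → pose (-1.2970, -2.2020, 3.6180)

(-1.2970, -2.2020, 3.6180)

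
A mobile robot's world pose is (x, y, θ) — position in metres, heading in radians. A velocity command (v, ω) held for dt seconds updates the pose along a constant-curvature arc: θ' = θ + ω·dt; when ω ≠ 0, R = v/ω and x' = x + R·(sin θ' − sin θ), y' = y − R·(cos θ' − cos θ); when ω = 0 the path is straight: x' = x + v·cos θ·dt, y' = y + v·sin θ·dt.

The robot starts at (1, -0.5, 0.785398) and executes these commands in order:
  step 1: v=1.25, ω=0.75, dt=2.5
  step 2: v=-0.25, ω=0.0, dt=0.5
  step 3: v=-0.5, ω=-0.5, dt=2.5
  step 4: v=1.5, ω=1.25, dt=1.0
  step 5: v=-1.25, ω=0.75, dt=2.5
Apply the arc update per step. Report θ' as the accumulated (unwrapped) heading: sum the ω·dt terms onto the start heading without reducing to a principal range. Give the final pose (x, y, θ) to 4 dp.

(3.0109, 3.4912, 4.5354)

step 1: θ'=2.6604 (R=1.6667) → pose (0.5929, 2.1559, 2.6604)
step 2: θ'=2.6604 (straight) → pose (0.7037, 2.0981, 2.6604)
step 3: θ'=1.4104 (R=1.0000) → pose (1.2280, 1.0519, 1.4104)
step 4: θ'=2.6604 (R=1.2000) → pose (0.5988, 2.3073, 2.6604)
step 5: θ'=4.5354 (R=-1.6667) → pose (3.0109, 3.4912, 4.5354)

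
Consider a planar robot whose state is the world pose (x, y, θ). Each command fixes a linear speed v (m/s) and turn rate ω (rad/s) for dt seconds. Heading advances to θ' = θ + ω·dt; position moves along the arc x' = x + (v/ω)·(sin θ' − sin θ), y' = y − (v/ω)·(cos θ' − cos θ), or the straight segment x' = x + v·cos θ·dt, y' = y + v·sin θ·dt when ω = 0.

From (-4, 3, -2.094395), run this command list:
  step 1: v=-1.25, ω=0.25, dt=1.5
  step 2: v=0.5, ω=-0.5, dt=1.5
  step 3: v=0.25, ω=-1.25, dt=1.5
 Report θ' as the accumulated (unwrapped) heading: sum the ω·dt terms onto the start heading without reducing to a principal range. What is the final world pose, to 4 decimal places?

step 1: θ'=-1.7194 (R=-5.0000) → pose (-3.3852, 4.7597, -1.7194)
step 2: θ'=-2.4694 (R=-1.0000) → pose (-3.7515, 4.1253, -2.4694)
step 3: θ'=-4.3444 (R=-0.2000) → pose (-4.0627, 4.2099, -4.3444)

(-4.0627, 4.2099, -4.3444)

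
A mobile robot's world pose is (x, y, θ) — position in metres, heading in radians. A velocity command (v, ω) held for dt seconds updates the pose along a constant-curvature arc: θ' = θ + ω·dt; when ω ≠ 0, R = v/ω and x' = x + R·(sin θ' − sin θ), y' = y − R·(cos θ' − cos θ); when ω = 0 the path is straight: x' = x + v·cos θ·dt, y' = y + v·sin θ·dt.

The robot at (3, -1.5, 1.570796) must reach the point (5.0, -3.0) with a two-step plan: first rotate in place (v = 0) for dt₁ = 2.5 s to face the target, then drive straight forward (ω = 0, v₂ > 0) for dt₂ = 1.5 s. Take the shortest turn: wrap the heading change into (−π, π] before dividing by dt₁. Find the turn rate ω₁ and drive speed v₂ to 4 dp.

heading to target = atan2(-3−-1.5, 5−3) = -0.6435
Δθ = wrap(-0.6435 − 1.5708) = -2.2143; ω₁ = Δθ/dt₁ = -0.8857
distance = √((5−3)² + (-3−-1.5)²) = 2.5000; v₂ = distance/dt₂ = 1.6667

ω₁ = -0.8857, v₂ = 1.6667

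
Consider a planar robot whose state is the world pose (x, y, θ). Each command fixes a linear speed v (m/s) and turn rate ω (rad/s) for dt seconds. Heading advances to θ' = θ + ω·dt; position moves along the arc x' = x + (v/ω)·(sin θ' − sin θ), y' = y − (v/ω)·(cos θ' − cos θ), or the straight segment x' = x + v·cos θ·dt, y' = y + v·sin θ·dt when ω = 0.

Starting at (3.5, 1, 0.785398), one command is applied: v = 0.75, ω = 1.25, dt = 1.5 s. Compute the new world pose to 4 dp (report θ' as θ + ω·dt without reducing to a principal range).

(3.3534, 1.9561, 2.6604)

θ' = 0.7854 + 1.25·1.5 = 2.6604
R = v/ω = 0.75/1.25 = 0.6000
x' = 3.5 + 0.6000·(sin 2.6604 − sin 0.7854) = 3.3534
y' = 1 − 0.6000·(cos 2.6604 − cos 0.7854) = 1.9561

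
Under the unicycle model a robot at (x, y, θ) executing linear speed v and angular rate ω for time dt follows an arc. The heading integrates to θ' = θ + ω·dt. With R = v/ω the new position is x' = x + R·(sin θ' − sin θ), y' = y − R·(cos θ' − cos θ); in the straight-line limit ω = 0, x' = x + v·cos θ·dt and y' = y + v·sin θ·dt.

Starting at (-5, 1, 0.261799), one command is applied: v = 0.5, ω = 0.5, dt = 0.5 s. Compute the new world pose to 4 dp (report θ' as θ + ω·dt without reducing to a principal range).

(-4.7691, 1.0941, 0.5118)

θ' = 0.2618 + 0.5·0.5 = 0.5118
R = v/ω = 0.5/0.5 = 1.0000
x' = -5 + 1.0000·(sin 0.5118 − sin 0.2618) = -4.7691
y' = 1 − 1.0000·(cos 0.5118 − cos 0.2618) = 1.0941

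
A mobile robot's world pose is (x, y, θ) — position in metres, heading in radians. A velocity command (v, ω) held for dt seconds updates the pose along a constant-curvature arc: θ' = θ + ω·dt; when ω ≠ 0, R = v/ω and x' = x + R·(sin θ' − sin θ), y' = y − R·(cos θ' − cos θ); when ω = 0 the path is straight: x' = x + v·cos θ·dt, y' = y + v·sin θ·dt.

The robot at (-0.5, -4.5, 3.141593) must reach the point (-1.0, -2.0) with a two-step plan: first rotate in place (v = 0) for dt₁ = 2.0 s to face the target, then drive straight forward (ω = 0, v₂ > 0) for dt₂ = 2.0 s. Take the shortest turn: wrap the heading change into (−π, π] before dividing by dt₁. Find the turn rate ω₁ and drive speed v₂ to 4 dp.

heading to target = atan2(-2−-4.5, -1−-0.5) = 1.7682
Δθ = wrap(1.7682 − 3.1416) = -1.3734; ω₁ = Δθ/dt₁ = -0.6867
distance = √((-1−-0.5)² + (-2−-4.5)²) = 2.5495; v₂ = distance/dt₂ = 1.2748

ω₁ = -0.6867, v₂ = 1.2748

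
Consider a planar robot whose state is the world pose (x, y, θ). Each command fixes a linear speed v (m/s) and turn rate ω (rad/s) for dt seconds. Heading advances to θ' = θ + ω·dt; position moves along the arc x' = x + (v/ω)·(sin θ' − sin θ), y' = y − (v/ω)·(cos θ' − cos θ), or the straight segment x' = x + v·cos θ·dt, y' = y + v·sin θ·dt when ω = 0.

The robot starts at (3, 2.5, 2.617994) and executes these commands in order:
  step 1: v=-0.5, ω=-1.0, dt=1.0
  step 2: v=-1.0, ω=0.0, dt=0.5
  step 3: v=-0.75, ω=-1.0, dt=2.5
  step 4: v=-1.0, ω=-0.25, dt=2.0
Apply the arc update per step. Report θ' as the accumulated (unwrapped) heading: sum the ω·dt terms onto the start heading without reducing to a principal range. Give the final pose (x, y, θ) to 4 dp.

(1.1040, 2.8708, -1.3820)

step 1: θ'=1.6180 (R=0.5000) → pose (3.2494, 2.0906, 1.6180)
step 2: θ'=1.6180 (straight) → pose (3.2730, 1.5911, 1.6180)
step 3: θ'=-0.8820 (R=0.7500) → pose (1.9449, 1.0790, -0.8820)
step 4: θ'=-1.3820 (R=4.0000) → pose (1.1040, 2.8708, -1.3820)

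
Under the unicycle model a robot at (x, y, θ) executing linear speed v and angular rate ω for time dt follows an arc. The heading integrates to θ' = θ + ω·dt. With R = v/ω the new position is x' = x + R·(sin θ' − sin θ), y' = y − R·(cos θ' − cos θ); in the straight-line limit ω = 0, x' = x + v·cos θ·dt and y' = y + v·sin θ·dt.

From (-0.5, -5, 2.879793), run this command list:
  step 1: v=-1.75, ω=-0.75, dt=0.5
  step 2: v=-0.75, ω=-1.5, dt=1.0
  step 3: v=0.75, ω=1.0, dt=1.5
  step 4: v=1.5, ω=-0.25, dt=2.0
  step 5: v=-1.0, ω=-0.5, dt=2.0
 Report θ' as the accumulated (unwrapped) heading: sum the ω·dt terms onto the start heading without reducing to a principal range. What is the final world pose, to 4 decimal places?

(-1.7813, -4.6553, 1.0048)

step 1: θ'=2.5048 (R=2.3333) → pose (0.2835, -5.3778, 2.5048)
step 2: θ'=1.0048 (R=0.5000) → pose (0.4083, -6.0480, 1.0048)
step 3: θ'=2.5048 (R=0.7500) → pose (0.2212, -5.0428, 2.5048)
step 4: θ'=2.0048 (R=-6.0000) → pose (-1.6548, -2.7417, 2.0048)
step 5: θ'=1.0048 (R=2.0000) → pose (-1.7813, -4.6553, 1.0048)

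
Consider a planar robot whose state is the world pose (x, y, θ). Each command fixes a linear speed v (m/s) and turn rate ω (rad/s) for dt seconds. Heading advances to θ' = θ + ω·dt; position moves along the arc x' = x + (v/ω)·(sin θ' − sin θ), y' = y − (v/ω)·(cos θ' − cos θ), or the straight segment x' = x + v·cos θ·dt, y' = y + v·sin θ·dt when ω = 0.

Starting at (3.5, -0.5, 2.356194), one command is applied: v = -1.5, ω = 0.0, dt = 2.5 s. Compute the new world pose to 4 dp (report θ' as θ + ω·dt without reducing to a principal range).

θ' = 2.3562 + 0.0·2.5 = 2.3562
ω = 0 → straight: x' = 3.5 + -1.5·cos(2.3562)·2.5 = 6.1516
y' = -0.5 + -1.5·sin(2.3562)·2.5 = -3.1517

(6.1516, -3.1517, 2.3562)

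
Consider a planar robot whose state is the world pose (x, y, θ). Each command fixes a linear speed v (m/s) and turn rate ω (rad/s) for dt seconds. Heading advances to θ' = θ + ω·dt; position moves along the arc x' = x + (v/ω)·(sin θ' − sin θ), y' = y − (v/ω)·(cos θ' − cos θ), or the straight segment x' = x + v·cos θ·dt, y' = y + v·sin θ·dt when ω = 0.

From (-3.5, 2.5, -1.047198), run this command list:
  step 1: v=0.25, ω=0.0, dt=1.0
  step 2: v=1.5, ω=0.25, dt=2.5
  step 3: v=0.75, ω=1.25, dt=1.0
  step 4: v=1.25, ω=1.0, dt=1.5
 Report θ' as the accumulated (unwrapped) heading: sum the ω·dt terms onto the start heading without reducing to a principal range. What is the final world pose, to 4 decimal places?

step 1: θ'=-1.0472 (straight) → pose (-3.3750, 2.2835, -1.0472)
step 2: θ'=-0.4222 (R=6.0000) → pose (-0.6374, -0.1897, -0.4222)
step 3: θ'=0.8278 (R=0.6000) → pose (0.0503, -0.0482, 0.8278)
step 4: θ'=2.3278 (R=1.2500) → pose (0.0383, 1.6558, 2.3278)

(0.0383, 1.6558, 2.3278)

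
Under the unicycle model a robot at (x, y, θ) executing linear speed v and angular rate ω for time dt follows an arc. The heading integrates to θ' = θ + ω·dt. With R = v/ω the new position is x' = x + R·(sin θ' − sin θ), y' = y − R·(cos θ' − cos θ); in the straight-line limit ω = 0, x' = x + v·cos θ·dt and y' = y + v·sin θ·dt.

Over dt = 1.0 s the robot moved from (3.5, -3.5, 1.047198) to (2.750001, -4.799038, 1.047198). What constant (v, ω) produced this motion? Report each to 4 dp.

v = -1.5000, ω = 0.0000

Δθ = 1.047198 − 1.047198 = 0.000000
ω = Δθ/dt = 0.000000/1.0 = 0.0000
ω = 0 → v = (Δx·cos θ + Δy·sin θ)/dt = -1.5000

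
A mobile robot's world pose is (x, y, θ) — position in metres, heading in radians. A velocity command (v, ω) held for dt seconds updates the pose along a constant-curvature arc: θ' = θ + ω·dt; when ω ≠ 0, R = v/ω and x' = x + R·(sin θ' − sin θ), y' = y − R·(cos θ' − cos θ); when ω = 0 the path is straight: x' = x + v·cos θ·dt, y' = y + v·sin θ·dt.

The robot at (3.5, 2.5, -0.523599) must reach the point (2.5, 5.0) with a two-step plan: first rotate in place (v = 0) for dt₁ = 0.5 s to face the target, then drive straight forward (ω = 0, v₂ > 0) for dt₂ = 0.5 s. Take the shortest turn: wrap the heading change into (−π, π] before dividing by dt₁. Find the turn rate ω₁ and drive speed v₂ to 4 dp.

ω₁ = 4.9498, v₂ = 5.3852

heading to target = atan2(5−2.5, 2.5−3.5) = 1.9513
Δθ = wrap(1.9513 − -0.5236) = 2.4749; ω₁ = Δθ/dt₁ = 4.9498
distance = √((2.5−3.5)² + (5−2.5)²) = 2.6926; v₂ = distance/dt₂ = 5.3852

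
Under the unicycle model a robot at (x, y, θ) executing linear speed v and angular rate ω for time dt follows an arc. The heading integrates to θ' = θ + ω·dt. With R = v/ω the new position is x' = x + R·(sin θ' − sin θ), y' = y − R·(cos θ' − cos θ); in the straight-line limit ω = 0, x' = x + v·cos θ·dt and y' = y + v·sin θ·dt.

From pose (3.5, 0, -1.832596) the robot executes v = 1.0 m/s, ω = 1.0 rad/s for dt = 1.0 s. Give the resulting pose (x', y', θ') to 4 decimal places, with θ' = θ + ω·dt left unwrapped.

θ' = -1.8326 + 1.0·1.0 = -0.8326
R = v/ω = 1.0/1.0 = 1.0000
x' = 3.5 + 1.0000·(sin -0.8326 − sin -1.8326) = 3.7262
y' = 0 − 1.0000·(cos -0.8326 − cos -1.8326) = -0.9318

(3.7262, -0.9318, -0.8326)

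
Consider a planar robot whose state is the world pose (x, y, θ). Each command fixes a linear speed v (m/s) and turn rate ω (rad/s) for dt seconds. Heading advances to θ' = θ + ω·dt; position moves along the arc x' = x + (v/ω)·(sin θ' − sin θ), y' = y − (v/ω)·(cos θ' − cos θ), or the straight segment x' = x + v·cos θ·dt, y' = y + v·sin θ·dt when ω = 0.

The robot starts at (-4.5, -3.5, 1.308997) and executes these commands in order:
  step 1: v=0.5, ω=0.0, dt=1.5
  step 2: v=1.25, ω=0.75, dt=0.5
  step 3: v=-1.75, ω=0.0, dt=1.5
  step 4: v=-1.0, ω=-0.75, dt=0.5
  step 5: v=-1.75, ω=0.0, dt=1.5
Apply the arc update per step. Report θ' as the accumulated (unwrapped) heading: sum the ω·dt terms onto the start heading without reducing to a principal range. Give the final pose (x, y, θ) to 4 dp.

(-4.6795, -7.7954, 1.3090)

step 1: θ'=1.3090 (straight) → pose (-4.3059, -2.7756, 1.3090)
step 2: θ'=1.6840 (R=1.6667) → pose (-4.2598, -2.1559, 1.6840)
step 3: θ'=1.6840 (straight) → pose (-3.9632, -4.7641, 1.6840)
step 4: θ'=1.3090 (R=1.3333) → pose (-4.0001, -5.2598, 1.3090)
step 5: θ'=1.3090 (straight) → pose (-4.6795, -7.7954, 1.3090)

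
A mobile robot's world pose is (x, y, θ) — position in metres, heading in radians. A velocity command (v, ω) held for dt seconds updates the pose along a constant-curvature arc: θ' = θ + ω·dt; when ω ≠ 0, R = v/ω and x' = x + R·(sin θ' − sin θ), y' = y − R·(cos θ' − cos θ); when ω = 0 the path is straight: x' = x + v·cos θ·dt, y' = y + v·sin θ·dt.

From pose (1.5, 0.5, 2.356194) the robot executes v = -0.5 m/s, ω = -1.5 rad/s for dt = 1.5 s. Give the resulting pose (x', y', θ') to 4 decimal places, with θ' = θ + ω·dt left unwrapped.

θ' = 2.3562 + -1.5·1.5 = 0.1062
R = v/ω = -0.5/-1.5 = 0.3333
x' = 1.5 + 0.3333·(sin 0.1062 − sin 2.3562) = 1.2996
y' = 0.5 − 0.3333·(cos 0.1062 − cos 2.3562) = -0.0672

(1.2996, -0.0672, 0.1062)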